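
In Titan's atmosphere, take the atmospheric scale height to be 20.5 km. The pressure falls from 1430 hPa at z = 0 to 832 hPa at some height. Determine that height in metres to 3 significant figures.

z ≈ 11100 m

Invert the barometric formula: z = H ln(P₀/P).
P₀/P = 1430/832 = 1.7188; ln(1.7188) = 0.54163.
z = 20500 × 0.54163 = 11103 m.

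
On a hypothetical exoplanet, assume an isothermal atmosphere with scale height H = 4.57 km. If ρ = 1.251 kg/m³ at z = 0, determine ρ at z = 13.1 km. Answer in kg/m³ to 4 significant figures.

ρ ≈ 0.07118 kg/m³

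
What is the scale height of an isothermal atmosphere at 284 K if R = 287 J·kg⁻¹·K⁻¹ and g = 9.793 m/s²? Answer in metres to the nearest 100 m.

H ≈ 8300 m

The scale height of an isothermal atmosphere is H = RT/g.
H = 287 × 284 / 9.793 = 81508/9.793 = 8323.1 m.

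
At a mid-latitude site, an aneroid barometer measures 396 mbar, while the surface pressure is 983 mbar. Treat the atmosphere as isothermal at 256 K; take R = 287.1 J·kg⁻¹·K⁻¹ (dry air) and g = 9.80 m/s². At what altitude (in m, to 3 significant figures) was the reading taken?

z ≈ 6820 m

Scale height: H = RT/g = 287.1 × 256 / 9.80 = 7499.8 m.
Invert the barometric formula: z = H ln(P₀/P).
P₀/P = 983/396 = 2.4823; ln(2.4823) = 0.90919.
z = 7499.8 × 0.90919 = 6818.7 m.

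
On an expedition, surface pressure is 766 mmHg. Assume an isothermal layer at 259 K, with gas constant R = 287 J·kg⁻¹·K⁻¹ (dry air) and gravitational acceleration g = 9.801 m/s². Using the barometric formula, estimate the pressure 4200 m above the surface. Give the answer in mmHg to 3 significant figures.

Scale height: H = RT/g = 287 × 259 / 9.801 = 7584.2 m.
Barometric formula: P = P₀ exp(−z/H).
z/H = 4200.0/7584.2 = 0.55378; exp(−0.55378) = 0.57477.
P = 766 × 0.57477 = 440.27 mmHg.

P ≈ 440 mmHg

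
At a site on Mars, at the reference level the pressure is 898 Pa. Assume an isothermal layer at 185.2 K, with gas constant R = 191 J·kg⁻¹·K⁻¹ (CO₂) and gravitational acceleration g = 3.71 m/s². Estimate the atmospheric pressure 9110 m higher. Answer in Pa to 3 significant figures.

P ≈ 345 Pa

Scale height: H = RT/g = 191 × 185.2 / 3.71 = 9534.6 m.
Barometric formula: P = P₀ exp(−z/H).
z/H = 9110.0/9534.6 = 0.95547; exp(−0.95547) = 0.38463.
P = 898 × 0.38463 = 345.40 Pa.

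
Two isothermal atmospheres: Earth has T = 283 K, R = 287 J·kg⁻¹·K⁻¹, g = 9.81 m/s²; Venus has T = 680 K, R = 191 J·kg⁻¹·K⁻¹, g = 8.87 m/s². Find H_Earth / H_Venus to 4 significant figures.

H = RT/g for each body.
H_Earth = 287 × 283 / 9.81 = 8279.4 m.
H_Venus = 191 × 680 / 8.87 = 14643 m.
H_Earth/H_Venus = 8279.4/14643 = 0.56542.

H_Earth/H_Venus ≈ 0.5654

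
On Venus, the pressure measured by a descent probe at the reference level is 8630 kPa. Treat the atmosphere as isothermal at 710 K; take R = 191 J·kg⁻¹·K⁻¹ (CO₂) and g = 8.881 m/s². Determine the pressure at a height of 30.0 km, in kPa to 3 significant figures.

Scale height: H = RT/g = 191 × 710 / 8.881 = 15270 m.
Barometric formula: P = P₀ exp(−z/H).
z/H = 30000/15270 = 1.9646; exp(−1.9646) = 0.14021.
P = 8630 × 0.14021 = 1210.0 kPa.

P ≈ 1210 kPa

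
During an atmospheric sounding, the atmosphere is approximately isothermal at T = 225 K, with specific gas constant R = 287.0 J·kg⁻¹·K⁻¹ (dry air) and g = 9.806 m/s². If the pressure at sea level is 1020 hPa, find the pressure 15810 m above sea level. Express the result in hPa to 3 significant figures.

P ≈ 92.5 hPa

Scale height: H = RT/g = 287.0 × 225 / 9.806 = 6585.3 m.
Barometric formula: P = P₀ exp(−z/H).
z/H = 15810/6585.3 = 2.4008; exp(−2.4008) = 0.090645.
P = 1020 × 0.090645 = 92.458 hPa.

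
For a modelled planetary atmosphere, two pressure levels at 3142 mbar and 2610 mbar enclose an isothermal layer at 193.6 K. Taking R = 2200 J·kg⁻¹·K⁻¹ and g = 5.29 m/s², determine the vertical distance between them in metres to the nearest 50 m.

Δz ≈ 14950 m

Hypsometric equation: Δz = (R T̄/g) ln(P₁/P₂).
R T̄/g = 2200 × 193.6 / 5.29 = 80514 m.
ln(3142/2610) = ln(1.2038) = 0.18548.
Δz = 80514 × 0.18548 = 14934 m.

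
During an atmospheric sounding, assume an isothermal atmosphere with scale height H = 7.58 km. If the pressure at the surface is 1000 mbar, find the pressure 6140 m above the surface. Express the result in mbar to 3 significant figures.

P ≈ 445 mbar

Barometric formula: P = P₀ exp(−z/H).
z/H = 6140.0/7580.0 = 0.81003; exp(−0.81003) = 0.44484.
P = 1000 × 0.44484 = 444.84 mbar.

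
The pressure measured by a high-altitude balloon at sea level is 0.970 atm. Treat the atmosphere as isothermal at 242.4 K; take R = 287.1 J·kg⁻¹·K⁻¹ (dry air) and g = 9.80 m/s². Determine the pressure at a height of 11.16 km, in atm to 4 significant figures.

P ≈ 0.2015 atm

Scale height: H = RT/g = 287.1 × 242.4 / 9.80 = 7101.3 m.
Barometric formula: P = P₀ exp(−z/H).
z/H = 11160/7101.3 = 1.5715; exp(−1.5715) = 0.20773.
P = 0.970 × 0.20773 = 0.20150 atm.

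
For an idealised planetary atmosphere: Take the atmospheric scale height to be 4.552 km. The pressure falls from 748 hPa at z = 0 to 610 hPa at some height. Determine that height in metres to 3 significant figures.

z ≈ 928 m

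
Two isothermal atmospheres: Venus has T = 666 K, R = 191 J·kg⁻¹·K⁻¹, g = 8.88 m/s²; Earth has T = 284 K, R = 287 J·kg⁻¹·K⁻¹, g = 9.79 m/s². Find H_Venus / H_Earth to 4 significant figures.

H_Venus/H_Earth ≈ 1.721

H = RT/g for each body.
H_Venus = 191 × 666 / 8.88 = 14325 m.
H_Earth = 287 × 284 / 9.79 = 8325.6 m.
H_Venus/H_Earth = 14325/8325.6 = 1.7206.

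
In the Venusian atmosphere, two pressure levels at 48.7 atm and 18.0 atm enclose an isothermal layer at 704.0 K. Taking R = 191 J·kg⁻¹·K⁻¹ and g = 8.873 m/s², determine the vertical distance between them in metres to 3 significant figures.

Hypsometric equation: Δz = (R T̄/g) ln(P₁/P₂).
R T̄/g = 191 × 704.0 / 8.873 = 15154 m.
ln(48.7/18.0) = ln(2.7056) = 0.99532.
Δz = 15154 × 0.99532 = 15083 m.

Δz ≈ 15100 m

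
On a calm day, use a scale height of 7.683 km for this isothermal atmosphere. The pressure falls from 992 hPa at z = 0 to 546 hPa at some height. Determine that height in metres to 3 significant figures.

z ≈ 4590 m

Invert the barometric formula: z = H ln(P₀/P).
P₀/P = 992/546 = 1.8168; ln(1.8168) = 0.59708.
z = 7683.0 × 0.59708 = 4587.4 m.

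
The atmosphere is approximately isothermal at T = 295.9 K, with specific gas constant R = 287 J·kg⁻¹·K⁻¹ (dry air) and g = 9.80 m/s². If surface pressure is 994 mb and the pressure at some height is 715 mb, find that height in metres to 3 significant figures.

Scale height: H = RT/g = 287 × 295.9 / 9.80 = 8665.6 m.
Invert the barometric formula: z = H ln(P₀/P).
P₀/P = 994/715 = 1.3902; ln(1.3902) = 0.32945.
z = 8665.6 × 0.32945 = 2854.9 m.

z ≈ 2850 m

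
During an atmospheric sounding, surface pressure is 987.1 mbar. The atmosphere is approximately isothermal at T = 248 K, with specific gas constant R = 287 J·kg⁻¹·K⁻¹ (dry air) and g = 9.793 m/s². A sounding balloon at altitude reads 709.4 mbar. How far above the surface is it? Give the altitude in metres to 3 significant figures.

z ≈ 2400 m

Scale height: H = RT/g = 287 × 248 / 9.793 = 7268.0 m.
Invert the barometric formula: z = H ln(P₀/P).
P₀/P = 987.1/709.4 = 1.3915; ln(1.3915) = 0.33038.
z = 7268.0 × 0.33038 = 2401.2 m.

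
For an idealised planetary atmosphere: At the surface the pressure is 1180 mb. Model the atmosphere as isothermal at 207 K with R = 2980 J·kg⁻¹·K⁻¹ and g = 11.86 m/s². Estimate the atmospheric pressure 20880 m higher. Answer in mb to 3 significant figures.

P ≈ 790 mb

Scale height: H = RT/g = 2980 × 207 / 11.86 = 52012 m.
Barometric formula: P = P₀ exp(−z/H).
z/H = 20880/52012 = 0.40145; exp(−0.40145) = 0.66935.
P = 1180 × 0.66935 = 789.83 mb.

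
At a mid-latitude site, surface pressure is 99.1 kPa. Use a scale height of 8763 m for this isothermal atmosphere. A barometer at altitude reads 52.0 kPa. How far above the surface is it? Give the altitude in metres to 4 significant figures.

Invert the barometric formula: z = H ln(P₀/P).
P₀/P = 99.1/52.0 = 1.9058; ln(1.9058) = 0.64490.
z = 8763.0 × 0.64490 = 5651.3 m.

z ≈ 5651 m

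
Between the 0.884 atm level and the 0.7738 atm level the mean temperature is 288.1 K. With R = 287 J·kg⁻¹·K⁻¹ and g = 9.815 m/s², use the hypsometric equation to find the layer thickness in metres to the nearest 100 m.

Δz ≈ 1100 m

Hypsometric equation: Δz = (R T̄/g) ln(P₁/P₂).
R T̄/g = 287 × 288.1 / 9.815 = 8424.3 m.
ln(0.884/0.7738) = ln(1.1424) = 0.13313.
Δz = 8424.3 × 0.13313 = 1121.5 m.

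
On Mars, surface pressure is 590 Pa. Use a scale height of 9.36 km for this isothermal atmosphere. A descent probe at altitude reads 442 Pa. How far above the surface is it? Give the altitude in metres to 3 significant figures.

z ≈ 2700 m

Invert the barometric formula: z = H ln(P₀/P).
P₀/P = 590/442 = 1.3348; ln(1.3348) = 0.28878.
z = 9360.0 × 0.28878 = 2703.0 m.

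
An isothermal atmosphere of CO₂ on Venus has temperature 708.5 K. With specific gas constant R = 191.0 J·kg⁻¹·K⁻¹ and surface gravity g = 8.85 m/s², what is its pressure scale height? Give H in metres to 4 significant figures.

H ≈ 15290 m

The scale height of an isothermal atmosphere is H = RT/g.
H = 191.0 × 708.5 / 8.85 = 135320/8.85 = 15290 m.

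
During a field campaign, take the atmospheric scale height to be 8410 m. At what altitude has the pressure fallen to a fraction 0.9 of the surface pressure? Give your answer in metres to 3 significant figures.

Set P/P₀ = exp(−z/H) = 0.9, so z = −H ln(0.9).
−ln(0.9) = 0.10536; z = 8410.0 × 0.10536 = 886.08 m.

z ≈ 886 m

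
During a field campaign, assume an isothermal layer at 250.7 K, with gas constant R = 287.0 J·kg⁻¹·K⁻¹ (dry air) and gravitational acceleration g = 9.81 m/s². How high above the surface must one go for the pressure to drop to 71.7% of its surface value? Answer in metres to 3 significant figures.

Scale height: H = RT/g = 287.0 × 250.7 / 9.81 = 7334.4 m.
Set P/P₀ = exp(−z/H) = 0.717, so z = −H ln(0.717).
−ln(0.717) = 0.33268; z = 7334.4 × 0.33268 = 2440.0 m.

z ≈ 2440 m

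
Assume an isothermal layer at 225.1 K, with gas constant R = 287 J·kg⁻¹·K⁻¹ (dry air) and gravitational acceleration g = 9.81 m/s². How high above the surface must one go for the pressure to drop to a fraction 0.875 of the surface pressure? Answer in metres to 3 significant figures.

Scale height: H = RT/g = 287 × 225.1 / 9.81 = 6585.5 m.
Set P/P₀ = exp(−z/H) = 0.875, so z = −H ln(0.875).
−ln(0.875) = 0.13353; z = 6585.5 × 0.13353 = 879.36 m.

z ≈ 879 m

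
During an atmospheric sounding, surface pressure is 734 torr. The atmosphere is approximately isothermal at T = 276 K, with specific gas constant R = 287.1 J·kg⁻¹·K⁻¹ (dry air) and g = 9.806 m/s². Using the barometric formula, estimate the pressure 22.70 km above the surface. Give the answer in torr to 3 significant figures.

Scale height: H = RT/g = 287.1 × 276 / 9.806 = 8080.7 m.
Barometric formula: P = P₀ exp(−z/H).
z/H = 22700/8080.7 = 2.8092; exp(−2.8092) = 0.060253.
P = 734 × 0.060253 = 44.226 torr.

P ≈ 44.2 torr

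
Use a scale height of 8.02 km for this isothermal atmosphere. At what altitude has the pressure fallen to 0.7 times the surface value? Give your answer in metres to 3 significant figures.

Set P/P₀ = exp(−z/H) = 0.7, so z = −H ln(0.7).
−ln(0.7) = 0.35667; z = 8020.0 × 0.35667 = 2860.5 m.

z ≈ 2860 m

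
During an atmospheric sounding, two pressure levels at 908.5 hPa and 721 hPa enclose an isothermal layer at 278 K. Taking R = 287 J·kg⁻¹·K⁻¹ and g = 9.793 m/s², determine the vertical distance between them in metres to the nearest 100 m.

Δz ≈ 1900 m

Hypsometric equation: Δz = (R T̄/g) ln(P₁/P₂).
R T̄/g = 287 × 278 / 9.793 = 8147.2 m.
ln(908.5/721) = ln(1.2601) = 0.23119.
Δz = 8147.2 × 0.23119 = 1883.6 m.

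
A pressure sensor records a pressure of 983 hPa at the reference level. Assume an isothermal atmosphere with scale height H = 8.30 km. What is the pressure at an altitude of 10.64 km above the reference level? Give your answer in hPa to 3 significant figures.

P ≈ 273 hPa

Barometric formula: P = P₀ exp(−z/H).
z/H = 10640/8300.0 = 1.2819; exp(−1.2819) = 0.27751.
P = 983 × 0.27751 = 272.79 hPa.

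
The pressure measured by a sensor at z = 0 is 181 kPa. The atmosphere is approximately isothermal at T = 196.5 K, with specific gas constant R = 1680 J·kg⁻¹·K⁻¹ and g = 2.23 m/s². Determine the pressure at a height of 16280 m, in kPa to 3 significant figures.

P ≈ 162 kPa

Scale height: H = RT/g = 1680 × 196.5 / 2.23 = 148040 m.
Barometric formula: P = P₀ exp(−z/H).
z/H = 16280/148040 = 0.10997; exp(−0.10997) = 0.89586.
P = 181 × 0.89586 = 162.15 kPa.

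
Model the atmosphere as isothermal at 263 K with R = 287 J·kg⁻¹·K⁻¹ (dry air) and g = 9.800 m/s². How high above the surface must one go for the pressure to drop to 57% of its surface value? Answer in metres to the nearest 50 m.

Scale height: H = RT/g = 287 × 263 / 9.800 = 7702.1 m.
Set P/P₀ = exp(−z/H) = 0.57, so z = −H ln(0.57).
−ln(0.57) = 0.56212; z = 7702.1 × 0.56212 = 4329.5 m.

z ≈ 4350 m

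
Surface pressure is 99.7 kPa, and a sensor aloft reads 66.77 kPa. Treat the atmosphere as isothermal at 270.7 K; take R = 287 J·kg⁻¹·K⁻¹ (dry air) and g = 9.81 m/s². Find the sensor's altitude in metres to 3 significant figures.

z ≈ 3180 m

Scale height: H = RT/g = 287 × 270.7 / 9.81 = 7919.6 m.
Invert the barometric formula: z = H ln(P₀/P).
P₀/P = 99.7/66.77 = 1.4932; ln(1.4932) = 0.40092.
z = 7919.6 × 0.40092 = 3175.1 m.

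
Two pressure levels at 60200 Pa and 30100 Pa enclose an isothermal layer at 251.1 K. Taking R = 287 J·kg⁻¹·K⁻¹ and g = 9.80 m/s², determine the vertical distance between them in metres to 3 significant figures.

Hypsometric equation: Δz = (R T̄/g) ln(P₁/P₂).
R T̄/g = 287 × 251.1 / 9.80 = 7353.6 m.
ln(60200/30100) = ln(2.0000) = 0.69315.
Δz = 7353.6 × 0.69315 = 5097.1 m.

Δz ≈ 5100 m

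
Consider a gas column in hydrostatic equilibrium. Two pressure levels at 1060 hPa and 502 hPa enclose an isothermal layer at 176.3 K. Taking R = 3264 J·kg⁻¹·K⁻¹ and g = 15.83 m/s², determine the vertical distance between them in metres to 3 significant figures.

Δz ≈ 27200 m

Hypsometric equation: Δz = (R T̄/g) ln(P₁/P₂).
R T̄/g = 3264 × 176.3 / 15.83 = 36351 m.
ln(1060/502) = ln(2.1116) = 0.74745.
Δz = 36351 × 0.74745 = 27171 m.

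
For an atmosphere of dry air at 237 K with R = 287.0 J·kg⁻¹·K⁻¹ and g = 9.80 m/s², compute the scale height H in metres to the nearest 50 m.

The scale height of an isothermal atmosphere is H = RT/g.
H = 287.0 × 237 / 9.80 = 68019/9.80 = 6940.7 m.

H ≈ 6950 m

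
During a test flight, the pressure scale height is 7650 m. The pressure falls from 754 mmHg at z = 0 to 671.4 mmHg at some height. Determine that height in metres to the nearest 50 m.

z ≈ 900 m

Invert the barometric formula: z = H ln(P₀/P).
P₀/P = 754/671.4 = 1.1230; ln(1.1230) = 0.11600.
z = 7650.0 × 0.11600 = 887.40 m.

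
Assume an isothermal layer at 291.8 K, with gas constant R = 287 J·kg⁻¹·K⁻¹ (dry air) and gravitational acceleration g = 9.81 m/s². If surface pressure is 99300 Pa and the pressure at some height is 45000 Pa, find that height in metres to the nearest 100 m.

z ≈ 6800 m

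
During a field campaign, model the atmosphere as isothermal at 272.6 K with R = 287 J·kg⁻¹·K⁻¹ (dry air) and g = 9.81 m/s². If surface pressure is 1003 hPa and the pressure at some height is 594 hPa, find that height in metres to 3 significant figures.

Scale height: H = RT/g = 287 × 272.6 / 9.81 = 7975.1 m.
Invert the barometric formula: z = H ln(P₀/P).
P₀/P = 1003/594 = 1.6886; ln(1.6886) = 0.52390.
z = 7975.1 × 0.52390 = 4178.2 m.

z ≈ 4180 m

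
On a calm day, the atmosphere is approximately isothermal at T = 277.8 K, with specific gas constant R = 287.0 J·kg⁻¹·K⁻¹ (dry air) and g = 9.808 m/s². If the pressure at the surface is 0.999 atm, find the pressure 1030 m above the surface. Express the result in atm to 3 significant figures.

P ≈ 0.880 atm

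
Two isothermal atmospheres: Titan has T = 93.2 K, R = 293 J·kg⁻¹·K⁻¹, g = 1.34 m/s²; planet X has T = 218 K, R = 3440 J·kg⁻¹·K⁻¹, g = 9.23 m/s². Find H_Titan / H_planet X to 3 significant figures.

H_Titan/H_planet X ≈ 0.251

H = RT/g for each body.
H_Titan = 293 × 93.2 / 1.34 = 20379 m.
H_planet X = 3440 × 218 / 9.23 = 81248 m.
H_Titan/H_planet X = 20379/81248 = 0.25082.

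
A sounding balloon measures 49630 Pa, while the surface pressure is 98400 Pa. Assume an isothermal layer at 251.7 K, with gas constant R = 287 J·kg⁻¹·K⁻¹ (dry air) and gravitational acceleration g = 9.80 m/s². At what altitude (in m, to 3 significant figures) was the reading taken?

Scale height: H = RT/g = 287 × 251.7 / 9.80 = 7371.2 m.
Invert the barometric formula: z = H ln(P₀/P).
P₀/P = 98400/49630 = 1.9827; ln(1.9827) = 0.68446.
z = 7371.2 × 0.68446 = 5045.3 m.

z ≈ 5050 m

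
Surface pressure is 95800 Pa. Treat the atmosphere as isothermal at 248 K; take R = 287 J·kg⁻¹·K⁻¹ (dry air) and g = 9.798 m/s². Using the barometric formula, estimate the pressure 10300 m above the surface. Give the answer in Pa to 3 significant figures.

Scale height: H = RT/g = 287 × 248 / 9.798 = 7264.3 m.
Barometric formula: P = P₀ exp(−z/H).
z/H = 10300/7264.3 = 1.4179; exp(−1.4179) = 0.24222.
P = 95800 × 0.24222 = 23205 Pa.

P ≈ 23200 Pa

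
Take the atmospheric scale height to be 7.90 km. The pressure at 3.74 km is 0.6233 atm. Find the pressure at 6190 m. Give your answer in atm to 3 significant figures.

P ≈ 0.457 atm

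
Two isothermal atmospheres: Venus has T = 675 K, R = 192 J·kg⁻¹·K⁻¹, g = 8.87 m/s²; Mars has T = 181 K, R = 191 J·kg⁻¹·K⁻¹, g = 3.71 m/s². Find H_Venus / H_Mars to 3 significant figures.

H = RT/g for each body.
H_Venus = 192 × 675 / 8.87 = 14611 m.
H_Mars = 191 × 181 / 3.71 = 9318.3 m.
H_Venus/H_Mars = 14611/9318.3 = 1.5680.

H_Venus/H_Mars ≈ 1.57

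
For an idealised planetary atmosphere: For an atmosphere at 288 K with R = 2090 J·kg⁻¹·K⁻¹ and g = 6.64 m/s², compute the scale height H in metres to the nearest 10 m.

H ≈ 90650 m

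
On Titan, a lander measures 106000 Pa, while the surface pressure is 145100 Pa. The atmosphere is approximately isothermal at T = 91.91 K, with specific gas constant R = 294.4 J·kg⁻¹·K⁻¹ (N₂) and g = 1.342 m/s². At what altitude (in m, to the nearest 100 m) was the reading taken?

z ≈ 6300 m

Scale height: H = RT/g = 294.4 × 91.91 / 1.342 = 20163 m.
Invert the barometric formula: z = H ln(P₀/P).
P₀/P = 145100/106000 = 1.3689; ln(1.3689) = 0.31401.
z = 20163 × 0.31401 = 6331.4 m.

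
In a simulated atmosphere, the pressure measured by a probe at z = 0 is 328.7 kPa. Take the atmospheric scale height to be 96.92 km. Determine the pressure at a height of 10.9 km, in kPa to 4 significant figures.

P ≈ 293.7 kPa

Barometric formula: P = P₀ exp(−z/H).
z/H = 10900/96920 = 0.11246; exp(−0.11246) = 0.89363.
P = 328.7 × 0.89363 = 293.74 kPa.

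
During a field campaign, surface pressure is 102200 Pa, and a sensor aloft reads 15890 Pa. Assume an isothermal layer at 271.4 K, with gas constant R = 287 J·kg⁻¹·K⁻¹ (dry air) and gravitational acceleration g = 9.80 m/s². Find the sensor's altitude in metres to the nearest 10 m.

Scale height: H = RT/g = 287 × 271.4 / 9.80 = 7948.1 m.
Invert the barometric formula: z = H ln(P₀/P).
P₀/P = 102200/15890 = 6.4317; ln(6.4317) = 1.8612.
z = 7948.1 × 1.8612 = 14793 m.

z ≈ 14790 m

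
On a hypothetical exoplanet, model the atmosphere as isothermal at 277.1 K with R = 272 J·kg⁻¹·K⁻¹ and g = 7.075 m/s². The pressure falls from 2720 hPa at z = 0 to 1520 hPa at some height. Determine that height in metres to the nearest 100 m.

z ≈ 6200 m

Scale height: H = RT/g = 272 × 277.1 / 7.075 = 10653 m.
Invert the barometric formula: z = H ln(P₀/P).
P₀/P = 2720/1520 = 1.7895; ln(1.7895) = 0.58194.
z = 10653 × 0.58194 = 6199.4 m.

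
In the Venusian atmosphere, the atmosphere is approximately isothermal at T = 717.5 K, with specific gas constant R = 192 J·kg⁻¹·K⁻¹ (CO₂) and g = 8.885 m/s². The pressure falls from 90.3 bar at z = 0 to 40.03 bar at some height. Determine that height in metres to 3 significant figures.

Scale height: H = RT/g = 192 × 717.5 / 8.885 = 15505 m.
Invert the barometric formula: z = H ln(P₀/P).
P₀/P = 90.3/40.03 = 2.2558; ln(2.2558) = 0.81350.
z = 15505 × 0.81350 = 12613 m.

z ≈ 12600 m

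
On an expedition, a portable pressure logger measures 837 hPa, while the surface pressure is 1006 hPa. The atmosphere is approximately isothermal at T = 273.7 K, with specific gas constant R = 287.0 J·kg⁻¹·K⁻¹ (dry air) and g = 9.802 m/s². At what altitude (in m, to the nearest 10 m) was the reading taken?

z ≈ 1470 m

Scale height: H = RT/g = 287.0 × 273.7 / 9.802 = 8013.9 m.
Invert the barometric formula: z = H ln(P₀/P).
P₀/P = 1006/837 = 1.2019; ln(1.2019) = 0.18390.
z = 8013.9 × 0.18390 = 1473.8 m.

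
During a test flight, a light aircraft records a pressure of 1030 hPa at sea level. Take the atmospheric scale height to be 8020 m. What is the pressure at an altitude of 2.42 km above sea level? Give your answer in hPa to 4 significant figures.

Barometric formula: P = P₀ exp(−z/H).
z/H = 2420.0/8020.0 = 0.30175; exp(−0.30175) = 0.73952.
P = 1030 × 0.73952 = 761.71 hPa.

P ≈ 761.7 hPa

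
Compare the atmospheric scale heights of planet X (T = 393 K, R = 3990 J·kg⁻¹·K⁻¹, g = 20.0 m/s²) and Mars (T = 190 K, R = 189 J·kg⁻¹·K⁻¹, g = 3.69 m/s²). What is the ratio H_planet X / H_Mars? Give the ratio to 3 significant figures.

H = RT/g for each body.
H_planet X = 3990 × 393 / 20.0 = 78404 m.
H_Mars = 189 × 190 / 3.69 = 9731.7 m.
H_planet X/H_Mars = 78404/9731.7 = 8.0566.

H_planet X/H_Mars ≈ 8.06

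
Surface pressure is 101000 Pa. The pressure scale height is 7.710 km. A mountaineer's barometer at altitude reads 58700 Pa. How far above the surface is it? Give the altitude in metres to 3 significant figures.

Invert the barometric formula: z = H ln(P₀/P).
P₀/P = 101000/58700 = 1.7206; ln(1.7206) = 0.54267.
z = 7710.0 × 0.54267 = 4184.0 m.

z ≈ 4180 m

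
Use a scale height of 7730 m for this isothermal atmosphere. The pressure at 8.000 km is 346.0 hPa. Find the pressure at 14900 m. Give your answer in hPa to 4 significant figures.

Between two levels, P₂ = P₁ exp(−Δz/H) with Δz = z₂ − z₁.
Δz = 14900 − 8000.0 = 6900.0 m; Δz/H = 6900.0/7730.0 = 0.89263.
P₂ = 346.0 × exp(−0.89263) = 346.0 × 0.40958 = 141.71 hPa.

P ≈ 141.7 hPa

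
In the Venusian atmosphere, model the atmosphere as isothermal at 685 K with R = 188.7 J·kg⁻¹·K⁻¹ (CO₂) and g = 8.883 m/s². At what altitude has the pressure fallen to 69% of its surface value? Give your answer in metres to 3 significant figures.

z ≈ 5400 m

Scale height: H = RT/g = 188.7 × 685 / 8.883 = 14551 m.
Set P/P₀ = exp(−z/H) = 0.69, so z = −H ln(0.69).
−ln(0.69) = 0.37106; z = 14551 × 0.37106 = 5399.3 m.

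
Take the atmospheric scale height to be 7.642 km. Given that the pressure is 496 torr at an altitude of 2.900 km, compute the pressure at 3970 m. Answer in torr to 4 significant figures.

P ≈ 431.2 torr

Between two levels, P₂ = P₁ exp(−Δz/H) with Δz = z₂ − z₁.
Δz = 3970.0 − 2900.0 = 1070.0 m; Δz/H = 1070.0/7642.0 = 0.14002.
P₂ = 496 × exp(−0.14002) = 496 × 0.86934 = 431.19 torr.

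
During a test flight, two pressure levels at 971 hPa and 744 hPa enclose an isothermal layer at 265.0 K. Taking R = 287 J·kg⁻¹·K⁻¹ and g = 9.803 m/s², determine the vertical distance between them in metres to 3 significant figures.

Hypsometric equation: Δz = (R T̄/g) ln(P₁/P₂).
R T̄/g = 287 × 265.0 / 9.803 = 7758.3 m.
ln(971/744) = ln(1.3051) = 0.26628.
Δz = 7758.3 × 0.26628 = 2065.9 m.

Δz ≈ 2070 m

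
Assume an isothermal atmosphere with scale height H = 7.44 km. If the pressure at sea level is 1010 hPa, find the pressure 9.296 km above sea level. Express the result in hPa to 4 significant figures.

Barometric formula: P = P₀ exp(−z/H).
z/H = 9296.0/7440.0 = 1.2495; exp(−1.2495) = 0.28665.
P = 1010 × 0.28665 = 289.52 hPa.

P ≈ 289.5 hPa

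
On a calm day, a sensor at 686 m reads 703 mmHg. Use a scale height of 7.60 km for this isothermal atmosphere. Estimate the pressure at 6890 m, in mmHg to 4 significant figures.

Between two levels, P₂ = P₁ exp(−Δz/H) with Δz = z₂ − z₁.
Δz = 6890.0 − 686.00 = 6204.0 m; Δz/H = 6204.0/7600.0 = 0.81632.
P₂ = 703 × exp(−0.81632) = 703 × 0.44206 = 310.77 mmHg.

P ≈ 310.8 mmHg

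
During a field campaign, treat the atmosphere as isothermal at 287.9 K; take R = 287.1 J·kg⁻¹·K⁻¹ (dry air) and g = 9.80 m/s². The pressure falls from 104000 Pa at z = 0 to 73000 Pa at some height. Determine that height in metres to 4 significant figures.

Scale height: H = RT/g = 287.1 × 287.9 / 9.80 = 8434.3 m.
Invert the barometric formula: z = H ln(P₀/P).
P₀/P = 104000/73000 = 1.4247; ln(1.4247) = 0.35396.
z = 8434.3 × 0.35396 = 2985.4 m.

z ≈ 2985 m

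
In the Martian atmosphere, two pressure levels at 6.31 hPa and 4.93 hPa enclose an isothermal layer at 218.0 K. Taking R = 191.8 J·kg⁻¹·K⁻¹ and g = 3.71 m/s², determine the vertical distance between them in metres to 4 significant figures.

Δz ≈ 2781 m

Hypsometric equation: Δz = (R T̄/g) ln(P₁/P₂).
R T̄/g = 191.8 × 218.0 / 3.71 = 11270 m.
ln(6.31/4.93) = ln(1.2799) = 0.24678.
Δz = 11270 × 0.24678 = 2781.2 m.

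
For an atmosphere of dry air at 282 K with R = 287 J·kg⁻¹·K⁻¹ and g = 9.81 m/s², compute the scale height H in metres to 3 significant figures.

The scale height of an isothermal atmosphere is H = RT/g.
H = 287 × 282 / 9.81 = 80934/9.81 = 8250.2 m.

H ≈ 8250 m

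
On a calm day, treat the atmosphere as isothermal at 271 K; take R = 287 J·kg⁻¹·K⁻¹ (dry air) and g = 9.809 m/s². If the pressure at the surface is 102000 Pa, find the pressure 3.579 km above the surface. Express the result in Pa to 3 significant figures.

P ≈ 64900 Pa

Scale height: H = RT/g = 287 × 271 / 9.809 = 7929.1 m.
Barometric formula: P = P₀ exp(−z/H).
z/H = 3579.0/7929.1 = 0.45138; exp(−0.45138) = 0.63675.
P = 102000 × 0.63675 = 64949 Pa.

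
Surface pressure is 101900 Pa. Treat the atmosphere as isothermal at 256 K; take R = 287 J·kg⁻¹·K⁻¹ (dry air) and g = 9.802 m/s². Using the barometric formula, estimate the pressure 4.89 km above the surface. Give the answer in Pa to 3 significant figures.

Scale height: H = RT/g = 287 × 256 / 9.802 = 7495.6 m.
Barometric formula: P = P₀ exp(−z/H).
z/H = 4890.0/7495.6 = 0.65238; exp(−0.65238) = 0.52080.
P = 101900 × 0.52080 = 53070 Pa.

P ≈ 53100 Pa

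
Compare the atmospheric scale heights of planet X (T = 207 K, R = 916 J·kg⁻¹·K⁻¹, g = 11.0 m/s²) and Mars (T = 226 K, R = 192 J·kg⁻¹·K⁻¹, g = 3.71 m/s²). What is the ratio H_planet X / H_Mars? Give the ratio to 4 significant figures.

H = RT/g for each body.
H_planet X = 916 × 207 / 11.0 = 17237 m.
H_Mars = 192 × 226 / 3.71 = 11696 m.
H_planet X/H_Mars = 17237/11696 = 1.4738.

H_planet X/H_Mars ≈ 1.474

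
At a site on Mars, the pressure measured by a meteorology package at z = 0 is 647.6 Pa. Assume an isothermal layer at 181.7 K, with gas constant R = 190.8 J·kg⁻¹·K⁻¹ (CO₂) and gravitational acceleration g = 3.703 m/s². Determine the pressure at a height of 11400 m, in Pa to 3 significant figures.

P ≈ 192 Pa

Scale height: H = RT/g = 190.8 × 181.7 / 3.703 = 9362.2 m.
Barometric formula: P = P₀ exp(−z/H).
z/H = 11400/9362.2 = 1.2177; exp(−1.2177) = 0.29591.
P = 647.6 × 0.29591 = 191.63 Pa.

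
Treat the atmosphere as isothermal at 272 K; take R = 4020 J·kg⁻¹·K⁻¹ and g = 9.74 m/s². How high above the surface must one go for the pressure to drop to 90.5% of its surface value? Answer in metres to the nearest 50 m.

z ≈ 11200 m

Scale height: H = RT/g = 4020 × 272 / 9.74 = 112260 m.
Set P/P₀ = exp(−z/H) = 0.905, so z = −H ln(0.905).
−ln(0.905) = 0.099820; z = 112260 × 0.099820 = 11206 m.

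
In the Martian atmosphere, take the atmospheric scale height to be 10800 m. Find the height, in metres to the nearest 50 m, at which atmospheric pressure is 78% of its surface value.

z ≈ 2700 m

Set P/P₀ = exp(−z/H) = 0.78, so z = −H ln(0.78).
−ln(0.78) = 0.24846; z = 10800 × 0.24846 = 2683.4 m.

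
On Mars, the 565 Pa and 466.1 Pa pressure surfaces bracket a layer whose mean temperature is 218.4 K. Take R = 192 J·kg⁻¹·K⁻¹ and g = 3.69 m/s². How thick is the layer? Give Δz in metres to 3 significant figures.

Δz ≈ 2190 m

Hypsometric equation: Δz = (R T̄/g) ln(P₁/P₂).
R T̄/g = 192 × 218.4 / 3.69 = 11364 m.
ln(565/466.1) = ln(1.2122) = 0.19244.
Δz = 11364 × 0.19244 = 2186.9 m.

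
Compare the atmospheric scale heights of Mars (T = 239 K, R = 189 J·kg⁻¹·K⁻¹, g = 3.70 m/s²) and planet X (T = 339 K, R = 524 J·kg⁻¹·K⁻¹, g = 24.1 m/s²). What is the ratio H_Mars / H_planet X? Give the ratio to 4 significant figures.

H_Mars/H_planet X ≈ 1.656

H = RT/g for each body.
H_Mars = 189 × 239 / 3.70 = 12208 m.
H_planet X = 524 × 339 / 24.1 = 7370.8 m.
H_Mars/H_planet X = 12208/7370.8 = 1.6563.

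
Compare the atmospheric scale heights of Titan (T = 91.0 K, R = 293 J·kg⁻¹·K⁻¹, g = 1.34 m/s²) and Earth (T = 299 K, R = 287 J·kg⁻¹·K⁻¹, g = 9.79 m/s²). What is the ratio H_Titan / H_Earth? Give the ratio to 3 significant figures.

H_Titan/H_Earth ≈ 2.27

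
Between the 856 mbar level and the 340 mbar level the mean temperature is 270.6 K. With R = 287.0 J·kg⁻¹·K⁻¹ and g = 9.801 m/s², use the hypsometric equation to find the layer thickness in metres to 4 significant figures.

Hypsometric equation: Δz = (R T̄/g) ln(P₁/P₂).
R T̄/g = 287.0 × 270.6 / 9.801 = 7923.9 m.
ln(856/340) = ln(2.5176) = 0.92331.
Δz = 7923.9 × 0.92331 = 7316.2 m.

Δz ≈ 7316 m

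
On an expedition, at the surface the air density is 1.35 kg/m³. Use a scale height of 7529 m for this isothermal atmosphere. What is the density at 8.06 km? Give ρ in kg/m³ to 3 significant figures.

ρ ≈ 0.463 kg/m³

In an isothermal atmosphere, density decays like pressure: ρ = ρ₀ exp(−z/H).
z/H = 8060.0/7529.0 = 1.0705; exp(−1.0705) = 0.34284.
ρ = 1.35 × 0.34284 = 0.46283 kg/m³.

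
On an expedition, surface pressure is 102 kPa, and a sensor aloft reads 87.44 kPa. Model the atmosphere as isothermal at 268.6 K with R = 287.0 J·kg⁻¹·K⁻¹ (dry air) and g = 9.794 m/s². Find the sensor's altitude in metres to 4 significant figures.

Scale height: H = RT/g = 287.0 × 268.6 / 9.794 = 7871.0 m.
Invert the barometric formula: z = H ln(P₀/P).
P₀/P = 102/87.44 = 1.1665; ln(1.1665) = 0.15401.
z = 7871.0 × 0.15401 = 1212.2 m.

z ≈ 1212 m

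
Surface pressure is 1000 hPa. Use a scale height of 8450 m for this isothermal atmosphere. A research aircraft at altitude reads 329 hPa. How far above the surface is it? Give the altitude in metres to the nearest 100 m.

z ≈ 9400 m

Invert the barometric formula: z = H ln(P₀/P).
P₀/P = 1000/329 = 3.0395; ln(3.0395) = 1.1117.
z = 8450.0 × 1.1117 = 9393.9 m.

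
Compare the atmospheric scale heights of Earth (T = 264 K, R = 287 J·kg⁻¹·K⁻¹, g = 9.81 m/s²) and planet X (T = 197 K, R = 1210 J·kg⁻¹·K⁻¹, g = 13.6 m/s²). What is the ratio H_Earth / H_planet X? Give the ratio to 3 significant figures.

H_Earth/H_planet X ≈ 0.441

H = RT/g for each body.
H_Earth = 287 × 264 / 9.81 = 7723.5 m.
H_planet X = 1210 × 197 / 13.6 = 17527 m.
H_Earth/H_planet X = 7723.5/17527 = 0.44066.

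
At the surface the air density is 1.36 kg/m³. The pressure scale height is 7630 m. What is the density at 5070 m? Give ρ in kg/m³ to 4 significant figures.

ρ ≈ 0.6998 kg/m³

In an isothermal atmosphere, density decays like pressure: ρ = ρ₀ exp(−z/H).
z/H = 5070.0/7630.0 = 0.66448; exp(−0.66448) = 0.51454.
ρ = 1.36 × 0.51454 = 0.69977 kg/m³.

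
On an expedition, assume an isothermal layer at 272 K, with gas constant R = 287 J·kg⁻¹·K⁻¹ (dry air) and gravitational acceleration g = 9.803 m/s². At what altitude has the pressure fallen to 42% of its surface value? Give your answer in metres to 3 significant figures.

z ≈ 6910 m

Scale height: H = RT/g = 287 × 272 / 9.803 = 7963.3 m.
Set P/P₀ = exp(−z/H) = 0.42, so z = −H ln(0.42).
−ln(0.42) = 0.86750; z = 7963.3 × 0.86750 = 6908.2 m.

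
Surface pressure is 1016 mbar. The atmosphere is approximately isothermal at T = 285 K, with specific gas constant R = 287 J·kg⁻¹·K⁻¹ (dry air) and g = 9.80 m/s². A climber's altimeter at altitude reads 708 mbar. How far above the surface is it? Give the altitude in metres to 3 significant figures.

z ≈ 3010 m

Scale height: H = RT/g = 287 × 285 / 9.80 = 8346.4 m.
Invert the barometric formula: z = H ln(P₀/P).
P₀/P = 1016/708 = 1.4350; ln(1.4350) = 0.36116.
z = 8346.4 × 0.36116 = 3014.4 m.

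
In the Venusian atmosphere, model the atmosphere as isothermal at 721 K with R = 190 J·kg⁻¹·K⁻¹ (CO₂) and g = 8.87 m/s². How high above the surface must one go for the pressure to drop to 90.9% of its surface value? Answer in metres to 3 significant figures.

z ≈ 1470 m

Scale height: H = RT/g = 190 × 721 / 8.87 = 15444 m.
Set P/P₀ = exp(−z/H) = 0.909, so z = −H ln(0.909).
−ln(0.909) = 0.095410; z = 15444 × 0.095410 = 1473.5 m.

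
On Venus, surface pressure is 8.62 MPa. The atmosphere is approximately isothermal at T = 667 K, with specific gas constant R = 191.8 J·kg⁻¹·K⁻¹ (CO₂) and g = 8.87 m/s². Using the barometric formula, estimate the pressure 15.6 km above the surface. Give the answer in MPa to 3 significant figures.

Scale height: H = RT/g = 191.8 × 667 / 8.87 = 14423 m.
Barometric formula: P = P₀ exp(−z/H).
z/H = 15600/14423 = 1.0816; exp(−1.0816) = 0.33905.
P = 8.62 × 0.33905 = 2.9226 MPa.

P ≈ 2.92 MPa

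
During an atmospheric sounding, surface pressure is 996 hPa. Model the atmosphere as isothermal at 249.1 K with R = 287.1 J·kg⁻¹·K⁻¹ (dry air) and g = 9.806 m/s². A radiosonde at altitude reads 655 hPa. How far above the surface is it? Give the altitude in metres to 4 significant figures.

z ≈ 3057 m

Scale height: H = RT/g = 287.1 × 249.1 / 9.806 = 7293.1 m.
Invert the barometric formula: z = H ln(P₀/P).
P₀/P = 996/655 = 1.5206; ln(1.5206) = 0.41910.
z = 7293.1 × 0.41910 = 3056.5 m.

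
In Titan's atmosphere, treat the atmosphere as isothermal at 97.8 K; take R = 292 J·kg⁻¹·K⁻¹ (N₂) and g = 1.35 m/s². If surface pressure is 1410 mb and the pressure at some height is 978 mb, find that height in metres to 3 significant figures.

z ≈ 7740 m

Scale height: H = RT/g = 292 × 97.8 / 1.35 = 21154 m.
Invert the barometric formula: z = H ln(P₀/P).
P₀/P = 1410/978 = 1.4417; ln(1.4417) = 0.36582.
z = 21154 × 0.36582 = 7738.6 m.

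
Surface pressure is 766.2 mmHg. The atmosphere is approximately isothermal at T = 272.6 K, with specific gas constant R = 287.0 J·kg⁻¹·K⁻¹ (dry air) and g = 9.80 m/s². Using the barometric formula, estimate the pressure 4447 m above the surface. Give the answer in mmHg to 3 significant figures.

Scale height: H = RT/g = 287.0 × 272.6 / 9.80 = 7983.3 m.
Barometric formula: P = P₀ exp(−z/H).
z/H = 4447.0/7983.3 = 0.55704; exp(−0.55704) = 0.57290.
P = 766.2 × 0.57290 = 438.96 mmHg.

P ≈ 439 mmHg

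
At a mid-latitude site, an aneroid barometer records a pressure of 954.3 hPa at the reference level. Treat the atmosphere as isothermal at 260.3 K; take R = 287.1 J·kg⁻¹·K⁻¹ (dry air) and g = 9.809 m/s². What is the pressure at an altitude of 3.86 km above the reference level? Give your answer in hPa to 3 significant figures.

P ≈ 575 hPa

Scale height: H = RT/g = 287.1 × 260.3 / 9.809 = 7618.7 m.
Barometric formula: P = P₀ exp(−z/H).
z/H = 3860.0/7618.7 = 0.50665; exp(−0.50665) = 0.60251.
P = 954.3 × 0.60251 = 574.98 hPa.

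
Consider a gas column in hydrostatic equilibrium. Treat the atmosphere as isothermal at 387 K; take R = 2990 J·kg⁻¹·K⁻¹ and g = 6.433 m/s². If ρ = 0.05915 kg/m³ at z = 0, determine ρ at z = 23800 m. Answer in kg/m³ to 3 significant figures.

ρ ≈ 0.0518 kg/m³

Scale height: H = RT/g = 2990 × 387 / 6.433 = 179870 m.
In an isothermal atmosphere, density decays like pressure: ρ = ρ₀ exp(−z/H).
z/H = 23800/179870 = 0.13232; exp(−0.13232) = 0.87606.
ρ = 0.05915 × 0.87606 = 0.051819 kg/m³.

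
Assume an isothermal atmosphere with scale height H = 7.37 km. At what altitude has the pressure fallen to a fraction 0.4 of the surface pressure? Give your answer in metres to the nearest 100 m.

z ≈ 6800 m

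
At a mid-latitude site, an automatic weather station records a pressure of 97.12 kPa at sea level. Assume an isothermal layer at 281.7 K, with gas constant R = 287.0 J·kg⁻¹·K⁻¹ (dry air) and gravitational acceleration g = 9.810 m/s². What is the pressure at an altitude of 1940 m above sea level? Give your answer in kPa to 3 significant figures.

P ≈ 76.7 kPa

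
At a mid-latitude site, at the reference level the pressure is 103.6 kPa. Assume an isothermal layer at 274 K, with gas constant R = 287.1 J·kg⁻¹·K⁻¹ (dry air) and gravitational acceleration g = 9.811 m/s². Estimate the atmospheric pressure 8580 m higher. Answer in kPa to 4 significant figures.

P ≈ 35.53 kPa

Scale height: H = RT/g = 287.1 × 274 / 9.811 = 8018.1 m.
Barometric formula: P = P₀ exp(−z/H).
z/H = 8580.0/8018.1 = 1.0701; exp(−1.0701) = 0.34297.
P = 103.6 × 0.34297 = 35.532 kPa.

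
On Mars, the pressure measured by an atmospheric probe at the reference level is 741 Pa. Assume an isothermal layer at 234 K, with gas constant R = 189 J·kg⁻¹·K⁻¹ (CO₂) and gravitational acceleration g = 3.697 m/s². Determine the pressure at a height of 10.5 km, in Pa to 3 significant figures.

Scale height: H = RT/g = 189 × 234 / 3.697 = 11963 m.
Barometric formula: P = P₀ exp(−z/H).
z/H = 10500/11963 = 0.87771; exp(−0.87771) = 0.41573.
P = 741 × 0.41573 = 308.06 Pa.

P ≈ 308 Pa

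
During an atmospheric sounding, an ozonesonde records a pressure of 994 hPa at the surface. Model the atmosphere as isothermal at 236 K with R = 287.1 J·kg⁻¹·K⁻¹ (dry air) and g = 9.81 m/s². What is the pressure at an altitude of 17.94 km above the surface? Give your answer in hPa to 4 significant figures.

P ≈ 74.02 hPa

Scale height: H = RT/g = 287.1 × 236 / 9.81 = 6906.8 m.
Barometric formula: P = P₀ exp(−z/H).
z/H = 17940/6906.8 = 2.5974; exp(−2.5974) = 0.074467.
P = 994 × 0.074467 = 74.020 hPa.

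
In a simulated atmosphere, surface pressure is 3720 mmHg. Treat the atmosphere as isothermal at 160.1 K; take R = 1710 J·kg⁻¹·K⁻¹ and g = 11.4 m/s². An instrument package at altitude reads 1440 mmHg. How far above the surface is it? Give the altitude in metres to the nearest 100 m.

Scale height: H = RT/g = 1710 × 160.1 / 11.4 = 24015 m.
Invert the barometric formula: z = H ln(P₀/P).
P₀/P = 3720/1440 = 2.5833; ln(2.5833) = 0.94907.
z = 24015 × 0.94907 = 22792 m.

z ≈ 22800 m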